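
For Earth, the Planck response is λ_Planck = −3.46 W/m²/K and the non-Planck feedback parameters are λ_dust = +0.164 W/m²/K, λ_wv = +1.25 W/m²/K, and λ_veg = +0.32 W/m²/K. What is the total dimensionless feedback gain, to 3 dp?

0.501

Convert to gains: g_dust = 0.164/3.46 = 0.0474; g_wv = 1.25/3.46 = 0.3613; g_veg = 0.32/3.46 = 0.09249.
Total gain g = 0.50119.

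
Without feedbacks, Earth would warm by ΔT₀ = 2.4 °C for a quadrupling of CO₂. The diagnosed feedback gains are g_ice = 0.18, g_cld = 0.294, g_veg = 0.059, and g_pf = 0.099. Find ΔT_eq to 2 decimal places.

Total gain g = 0.18 + 0.294 + 0.059 + 0.099 = 0.632.
Amplification A = 1/(1 − 0.632) = 2.717.
ΔT = 2.4 × 2.717 = 6.52 °C.

6.52 °C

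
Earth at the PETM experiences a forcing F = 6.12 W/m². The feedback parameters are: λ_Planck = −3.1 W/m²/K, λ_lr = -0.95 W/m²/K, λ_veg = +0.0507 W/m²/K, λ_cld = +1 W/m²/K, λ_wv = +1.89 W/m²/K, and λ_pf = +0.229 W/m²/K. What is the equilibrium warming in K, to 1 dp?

Net feedback parameter λ = (−3.1) + (-0.95) + (+0.0507) + (+1) + (+1.89) + (+0.229) = -0.8803 W/m²/K.
ΔT = −F/λ = −6.12/(-0.8803) = 7.0 K.

7.0 K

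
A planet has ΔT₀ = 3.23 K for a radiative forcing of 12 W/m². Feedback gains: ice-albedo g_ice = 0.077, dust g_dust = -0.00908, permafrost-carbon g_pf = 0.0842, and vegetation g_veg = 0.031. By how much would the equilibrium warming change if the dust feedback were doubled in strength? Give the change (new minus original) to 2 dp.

-0.04 K

Original: g = 0.18312, ΔT = 3.23/(1−0.18312) = 3.9541 K.
With doubled dust: g' = 0.17404, ΔT' = 3.23/(1−0.17404) = 3.9106 K.
Change = 3.9106 − 3.9541 = -0.04 K.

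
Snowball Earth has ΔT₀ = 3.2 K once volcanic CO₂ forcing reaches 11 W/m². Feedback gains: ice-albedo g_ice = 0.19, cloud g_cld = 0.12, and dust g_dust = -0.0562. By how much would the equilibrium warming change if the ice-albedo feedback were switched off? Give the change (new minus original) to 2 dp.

-0.87 K

Original: g = 0.2538, ΔT = 3.2/(1−0.2538) = 4.2884 K.
Without ice-albedo: g' = 0.0638, ΔT' = 3.2/(1−0.0638) = 3.4181 K.
Change = 3.4181 − 4.2884 = -0.87 K.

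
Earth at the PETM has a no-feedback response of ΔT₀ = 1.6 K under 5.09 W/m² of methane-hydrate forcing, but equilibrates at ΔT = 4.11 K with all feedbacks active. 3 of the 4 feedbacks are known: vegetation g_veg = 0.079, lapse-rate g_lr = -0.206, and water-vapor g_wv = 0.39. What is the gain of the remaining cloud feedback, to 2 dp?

Amplification A = ΔT/ΔT₀ = 4.11/1.6 = 2.569.
Total gain g = 1 − 1/A = 1 − 1/2.569 = 0.6107.
Known gains sum to 0.079 − 0.206 + 0.39 = 0.263.
g_cld = 0.6107 − 0.263 = 0.35.

0.35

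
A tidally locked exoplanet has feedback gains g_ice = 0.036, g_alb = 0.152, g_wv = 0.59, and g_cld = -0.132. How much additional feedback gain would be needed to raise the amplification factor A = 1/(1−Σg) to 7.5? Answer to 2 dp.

Current total gain = 0.646.
Target gain for A = 7.5: g* = 1 − 1/7.5 = 0.8667.
Additional gain needed = 0.8667 − 0.646 = 0.22.

0.22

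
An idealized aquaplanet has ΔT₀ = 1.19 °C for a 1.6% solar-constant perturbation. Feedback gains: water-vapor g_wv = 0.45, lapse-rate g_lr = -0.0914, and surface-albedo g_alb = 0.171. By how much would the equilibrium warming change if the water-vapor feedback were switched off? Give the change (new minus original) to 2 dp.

-1.24 °C

Original: g = 0.5296, ΔT = 1.19/(1−0.5296) = 2.5298 °C.
Without water-vapor: g' = 0.0796, ΔT' = 1.19/(1−0.0796) = 1.2929 °C.
Change = 1.2929 − 2.5298 = -1.24 °C.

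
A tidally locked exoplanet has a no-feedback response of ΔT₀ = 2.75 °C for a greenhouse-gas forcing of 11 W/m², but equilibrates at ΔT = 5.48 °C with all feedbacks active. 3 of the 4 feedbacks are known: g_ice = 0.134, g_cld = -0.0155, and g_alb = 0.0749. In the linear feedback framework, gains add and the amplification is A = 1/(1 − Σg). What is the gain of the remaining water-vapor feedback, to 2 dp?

Amplification A = ΔT/ΔT₀ = 5.48/2.75 = 1.993.
Total gain g = 1 − 1/A = 1 − 1/1.993 = 0.4982.
Known gains sum to 0.134 − 0.0155 + 0.0749 = 0.1934.
g_wv = 0.4982 − 0.1934 = 0.30.

0.30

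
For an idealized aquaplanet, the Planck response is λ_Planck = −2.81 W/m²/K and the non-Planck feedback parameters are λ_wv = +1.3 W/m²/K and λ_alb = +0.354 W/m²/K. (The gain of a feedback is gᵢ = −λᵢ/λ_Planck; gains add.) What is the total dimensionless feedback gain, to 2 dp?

0.59

Convert to gains: g_wv = 1.3/2.81 = 0.4626; g_alb = 0.354/2.81 = 0.126.
Total gain g = 0.5886.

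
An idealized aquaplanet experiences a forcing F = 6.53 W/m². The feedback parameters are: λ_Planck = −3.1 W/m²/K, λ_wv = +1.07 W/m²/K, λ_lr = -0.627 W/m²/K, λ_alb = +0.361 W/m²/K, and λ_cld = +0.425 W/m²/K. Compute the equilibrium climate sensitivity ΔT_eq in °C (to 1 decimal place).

3.5 °C

Net feedback parameter λ = (−3.1) + (+1.07) + (-0.627) + (+0.361) + (+0.425) = -1.871 W/m²/K.
ΔT = −F/λ = −6.53/(-1.871) = 3.5 °C.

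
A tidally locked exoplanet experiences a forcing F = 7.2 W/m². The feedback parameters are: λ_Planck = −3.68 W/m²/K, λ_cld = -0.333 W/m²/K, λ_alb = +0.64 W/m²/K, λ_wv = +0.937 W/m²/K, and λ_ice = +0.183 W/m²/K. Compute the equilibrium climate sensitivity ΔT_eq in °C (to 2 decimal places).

Net feedback parameter λ = (−3.68) + (-0.333) + (+0.64) + (+0.937) + (+0.183) = -2.253 W/m²/K.
ΔT = −F/λ = −7.2/(-2.253) = 3.20 °C.

3.20 °C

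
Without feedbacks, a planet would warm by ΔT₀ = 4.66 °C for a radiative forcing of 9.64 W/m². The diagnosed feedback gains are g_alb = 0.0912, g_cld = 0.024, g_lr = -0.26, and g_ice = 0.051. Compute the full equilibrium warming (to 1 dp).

4.3 °C

Total gain g = 0.0912 + 0.024 − 0.26 + 0.051 = -0.0938.
Amplification A = 1/(1 + 0.0938) = 0.9142.
ΔT = 4.66 × 0.9142 = 4.3 °C.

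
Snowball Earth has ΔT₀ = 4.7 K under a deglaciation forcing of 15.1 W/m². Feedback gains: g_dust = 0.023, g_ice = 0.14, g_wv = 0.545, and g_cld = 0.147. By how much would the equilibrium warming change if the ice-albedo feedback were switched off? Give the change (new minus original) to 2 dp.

-15.92 K

Original: g = 0.855, ΔT = 4.7/(1−0.855) = 32.4138 K.
Without ice-albedo: g' = 0.715, ΔT' = 4.7/(1−0.715) = 16.4912 K.
Change = 16.4912 − 32.4138 = -15.92 K.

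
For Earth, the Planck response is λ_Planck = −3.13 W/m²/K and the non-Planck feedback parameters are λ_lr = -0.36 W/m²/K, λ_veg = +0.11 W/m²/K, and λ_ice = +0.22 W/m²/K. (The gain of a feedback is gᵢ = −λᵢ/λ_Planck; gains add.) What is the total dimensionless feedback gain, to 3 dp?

-0.010

Convert to gains: g_lr = -0.36/3.13 = -0.115; g_veg = 0.11/3.13 = 0.03514; g_ice = 0.22/3.13 = 0.07029.
Total gain g = -0.00957.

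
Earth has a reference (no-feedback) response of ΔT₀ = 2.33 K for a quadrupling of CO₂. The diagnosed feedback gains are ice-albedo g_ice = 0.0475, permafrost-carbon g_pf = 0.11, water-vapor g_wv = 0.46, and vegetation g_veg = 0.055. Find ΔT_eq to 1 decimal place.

7.1 K

Total gain g = 0.0475 + 0.11 + 0.46 + 0.055 = 0.6725.
Amplification A = 1/(1 − 0.6725) = 3.053.
ΔT = 2.33 × 3.053 = 7.1 K.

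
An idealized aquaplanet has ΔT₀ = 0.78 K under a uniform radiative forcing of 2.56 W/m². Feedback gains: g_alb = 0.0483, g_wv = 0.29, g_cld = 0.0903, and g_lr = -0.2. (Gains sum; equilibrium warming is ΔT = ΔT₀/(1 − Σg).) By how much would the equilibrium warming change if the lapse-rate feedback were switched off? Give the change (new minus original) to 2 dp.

Original: g = 0.2286, ΔT = 0.78/(1−0.2286) = 1.0111 K.
Without lapse-rate: g' = 0.4286, ΔT' = 0.78/(1−0.4286) = 1.3651 K.
Change = 1.3651 − 1.0111 = 0.35 K.

0.35 K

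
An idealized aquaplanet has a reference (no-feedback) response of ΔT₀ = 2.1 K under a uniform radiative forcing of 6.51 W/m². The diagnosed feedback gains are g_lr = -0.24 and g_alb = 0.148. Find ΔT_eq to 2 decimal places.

1.92 K

Total gain g = -0.24 + 0.148 = -0.092.
Amplification A = 1/(1 + 0.092) = 0.9158.
ΔT = 2.1 × 0.9158 = 1.92 K.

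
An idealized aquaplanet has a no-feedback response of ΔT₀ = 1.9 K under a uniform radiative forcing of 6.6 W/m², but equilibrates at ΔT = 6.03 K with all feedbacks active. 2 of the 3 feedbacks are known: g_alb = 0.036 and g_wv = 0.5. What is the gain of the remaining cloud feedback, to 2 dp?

Amplification A = ΔT/ΔT₀ = 6.03/1.9 = 3.174.
Total gain g = 1 − 1/A = 1 − 1/3.174 = 0.6849.
Known gains sum to 0.036 + 0.5 = 0.536.
g_cld = 0.6849 − 0.536 = 0.15.

0.15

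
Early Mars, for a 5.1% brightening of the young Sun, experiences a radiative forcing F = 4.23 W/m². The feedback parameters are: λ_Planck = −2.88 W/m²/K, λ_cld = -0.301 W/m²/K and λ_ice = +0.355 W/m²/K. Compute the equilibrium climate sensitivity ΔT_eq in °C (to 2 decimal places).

1.50 °C

Net feedback parameter λ = (−2.88) + (-0.301) + (+0.355) = -2.826 W/m²/K.
ΔT = −F/λ = −4.23/(-2.826) = 1.50 °C.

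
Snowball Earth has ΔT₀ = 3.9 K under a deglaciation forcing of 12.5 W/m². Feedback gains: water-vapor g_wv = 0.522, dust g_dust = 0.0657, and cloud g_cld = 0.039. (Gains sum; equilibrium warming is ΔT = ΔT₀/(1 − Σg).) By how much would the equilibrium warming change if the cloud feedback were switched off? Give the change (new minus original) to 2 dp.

Original: g = 0.6267, ΔT = 3.9/(1−0.6267) = 10.4474 K.
Without cloud: g' = 0.5877, ΔT' = 3.9/(1−0.5877) = 9.4591 K.
Change = 9.4591 − 10.4474 = -0.99 K.

-0.99 K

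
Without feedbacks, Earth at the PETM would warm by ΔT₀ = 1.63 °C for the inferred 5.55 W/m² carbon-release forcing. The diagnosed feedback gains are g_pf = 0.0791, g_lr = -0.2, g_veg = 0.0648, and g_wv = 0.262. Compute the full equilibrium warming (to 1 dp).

Total gain g = 0.0791 − 0.2 + 0.0648 + 0.262 = 0.2059.
Amplification A = 1/(1 − 0.2059) = 1.259.
ΔT = 1.63 × 1.259 = 2.1 °C.

2.1 °C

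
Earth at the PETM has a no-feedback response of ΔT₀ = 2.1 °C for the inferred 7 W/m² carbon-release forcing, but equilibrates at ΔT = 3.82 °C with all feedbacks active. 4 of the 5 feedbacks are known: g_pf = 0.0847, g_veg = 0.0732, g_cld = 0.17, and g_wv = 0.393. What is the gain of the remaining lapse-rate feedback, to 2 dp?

-0.27

Amplification A = ΔT/ΔT₀ = 3.82/2.1 = 1.819.
Total gain g = 1 − 1/A = 1 − 1/1.819 = 0.4502.
Known gains sum to 0.0847 + 0.0732 + 0.17 + 0.393 = 0.7209.
g_lr = 0.4502 − 0.7209 = -0.27.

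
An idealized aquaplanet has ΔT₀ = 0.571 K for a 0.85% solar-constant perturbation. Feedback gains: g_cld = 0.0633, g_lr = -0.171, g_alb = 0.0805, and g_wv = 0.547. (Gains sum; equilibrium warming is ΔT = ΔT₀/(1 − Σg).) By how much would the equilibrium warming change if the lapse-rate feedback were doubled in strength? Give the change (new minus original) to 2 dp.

Original: g = 0.5198, ΔT = 0.571/(1−0.5198) = 1.1891 K.
With doubled lapse-rate: g' = 0.3488, ΔT' = 0.571/(1−0.3488) = 0.8768 K.
Change = 0.8768 − 1.1891 = -0.31 K.

-0.31 K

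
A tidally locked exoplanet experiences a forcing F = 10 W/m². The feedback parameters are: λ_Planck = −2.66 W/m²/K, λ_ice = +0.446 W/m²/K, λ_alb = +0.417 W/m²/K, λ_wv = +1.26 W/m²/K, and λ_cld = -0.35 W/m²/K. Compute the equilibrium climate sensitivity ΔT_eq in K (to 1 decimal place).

11.3 K

Net feedback parameter λ = (−2.66) + (+0.446) + (+0.417) + (+1.26) + (-0.35) = -0.887 W/m²/K.
ΔT = −F/λ = −10/(-0.887) = 11.3 K.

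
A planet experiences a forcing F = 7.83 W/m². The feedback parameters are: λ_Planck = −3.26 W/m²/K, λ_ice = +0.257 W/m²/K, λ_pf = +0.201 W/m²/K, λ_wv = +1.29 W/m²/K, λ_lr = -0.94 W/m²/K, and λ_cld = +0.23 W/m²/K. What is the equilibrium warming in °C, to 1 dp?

3.5 °C

Net feedback parameter λ = (−3.26) + (+0.257) + (+0.201) + (+1.29) + (-0.94) + (+0.23) = -2.222 W/m²/K.
ΔT = −F/λ = −7.83/(-2.222) = 3.5 °C.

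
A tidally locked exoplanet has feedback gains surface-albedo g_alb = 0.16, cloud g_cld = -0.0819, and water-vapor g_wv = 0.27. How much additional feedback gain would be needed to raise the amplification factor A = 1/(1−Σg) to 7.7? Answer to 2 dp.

Current total gain = 0.3481.
Target gain for A = 7.7: g* = 1 − 1/7.7 = 0.8701.
Additional gain needed = 0.8701 − 0.3481 = 0.52.

0.52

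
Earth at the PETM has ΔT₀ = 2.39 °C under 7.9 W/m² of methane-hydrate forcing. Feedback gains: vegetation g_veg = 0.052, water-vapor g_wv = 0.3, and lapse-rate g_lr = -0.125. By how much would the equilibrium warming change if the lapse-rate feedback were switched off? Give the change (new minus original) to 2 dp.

0.60 °C

Original: g = 0.227, ΔT = 2.39/(1−0.227) = 3.0918 °C.
Without lapse-rate: g' = 0.352, ΔT' = 2.39/(1−0.352) = 3.6883 °C.
Change = 3.6883 − 3.0918 = 0.60 °C.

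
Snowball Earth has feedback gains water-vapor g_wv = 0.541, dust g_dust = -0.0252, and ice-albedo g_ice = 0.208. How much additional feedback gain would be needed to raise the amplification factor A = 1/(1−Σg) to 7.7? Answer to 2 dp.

0.15

Current total gain = 0.7238.
Target gain for A = 7.7: g* = 1 − 1/7.7 = 0.8701.
Additional gain needed = 0.8701 − 0.7238 = 0.15.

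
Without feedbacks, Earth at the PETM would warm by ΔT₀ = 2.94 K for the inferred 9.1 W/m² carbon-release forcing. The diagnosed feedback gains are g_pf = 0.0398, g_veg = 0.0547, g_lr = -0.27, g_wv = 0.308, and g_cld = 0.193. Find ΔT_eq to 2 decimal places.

4.36 K

Total gain g = 0.0398 + 0.0547 − 0.27 + 0.308 + 0.193 = 0.3255.
Amplification A = 1/(1 − 0.3255) = 1.483.
ΔT = 2.94 × 1.483 = 4.36 K.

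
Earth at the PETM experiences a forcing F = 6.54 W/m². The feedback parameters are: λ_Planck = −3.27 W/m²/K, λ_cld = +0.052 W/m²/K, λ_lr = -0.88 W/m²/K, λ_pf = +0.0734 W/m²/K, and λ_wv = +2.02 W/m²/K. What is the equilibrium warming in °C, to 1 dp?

Net feedback parameter λ = (−3.27) + (+0.052) + (-0.88) + (+0.0734) + (+2.02) = -2.0046 W/m²/K.
ΔT = −F/λ = −6.54/(-2.0046) = 3.3 °C.

3.3 °C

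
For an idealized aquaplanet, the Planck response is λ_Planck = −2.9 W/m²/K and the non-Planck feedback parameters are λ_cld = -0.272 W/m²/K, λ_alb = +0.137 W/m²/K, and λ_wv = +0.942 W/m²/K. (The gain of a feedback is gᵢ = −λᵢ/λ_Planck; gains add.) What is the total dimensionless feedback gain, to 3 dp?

0.278

Convert to gains: g_cld = -0.272/2.9 = -0.09379; g_alb = 0.137/2.9 = 0.04724; g_wv = 0.942/2.9 = 0.3248.
Total gain g = 0.27825.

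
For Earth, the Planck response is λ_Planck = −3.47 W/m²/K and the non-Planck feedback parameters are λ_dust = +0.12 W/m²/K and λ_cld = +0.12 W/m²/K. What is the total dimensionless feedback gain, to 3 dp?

Convert to gains: g_dust = 0.12/3.47 = 0.03458; g_cld = 0.12/3.47 = 0.03458.
Total gain g = 0.06916.

0.069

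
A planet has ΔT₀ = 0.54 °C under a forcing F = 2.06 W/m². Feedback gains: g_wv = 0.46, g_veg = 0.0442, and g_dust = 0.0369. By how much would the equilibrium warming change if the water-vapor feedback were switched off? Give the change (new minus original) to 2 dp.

-0.59 °C

Original: g = 0.5411, ΔT = 0.54/(1−0.5411) = 1.1767 °C.
Without water-vapor: g' = 0.0811, ΔT' = 0.54/(1−0.0811) = 0.5877 °C.
Change = 0.5877 − 1.1767 = -0.59 °C.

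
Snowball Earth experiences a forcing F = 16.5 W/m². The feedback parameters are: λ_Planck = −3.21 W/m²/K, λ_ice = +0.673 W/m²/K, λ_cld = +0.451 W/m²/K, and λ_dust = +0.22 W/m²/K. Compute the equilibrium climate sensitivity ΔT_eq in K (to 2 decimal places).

Net feedback parameter λ = (−3.21) + (+0.673) + (+0.451) + (+0.22) = -1.866 W/m²/K.
ΔT = −F/λ = −16.5/(-1.866) = 8.84 K.

8.84 K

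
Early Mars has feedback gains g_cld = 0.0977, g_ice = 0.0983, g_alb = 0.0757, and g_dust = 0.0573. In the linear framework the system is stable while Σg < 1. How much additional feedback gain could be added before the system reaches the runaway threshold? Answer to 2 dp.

Current total gain = 0.0977 + 0.0983 + 0.0757 + 0.0573 = 0.329.
Margin to runaway = 1 − 0.329 = 0.67.

0.67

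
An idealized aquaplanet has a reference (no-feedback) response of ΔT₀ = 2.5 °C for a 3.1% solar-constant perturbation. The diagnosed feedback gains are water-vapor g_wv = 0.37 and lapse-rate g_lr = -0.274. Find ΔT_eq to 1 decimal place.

2.8 °C

Total gain g = 0.37 − 0.274 = 0.096.
Amplification A = 1/(1 − 0.096) = 1.106.
ΔT = 2.5 × 1.106 = 2.8 °C.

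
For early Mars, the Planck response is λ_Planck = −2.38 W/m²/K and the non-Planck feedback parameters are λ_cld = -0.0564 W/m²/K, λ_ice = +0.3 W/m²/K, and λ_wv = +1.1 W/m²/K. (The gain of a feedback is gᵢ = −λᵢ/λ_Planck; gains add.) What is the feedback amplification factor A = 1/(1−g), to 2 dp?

2.30

Convert to gains: g_cld = -0.0564/2.38 = -0.0237; g_ice = 0.3/2.38 = 0.1261; g_wv = 1.1/2.38 = 0.4622.
Total gain g = 0.5646.
A = 1/(1 − 0.5646) = 2.30.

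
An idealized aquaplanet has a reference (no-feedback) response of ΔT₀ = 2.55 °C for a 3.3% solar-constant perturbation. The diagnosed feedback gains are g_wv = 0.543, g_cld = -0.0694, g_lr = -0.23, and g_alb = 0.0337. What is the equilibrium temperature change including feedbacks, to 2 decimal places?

3.53 °C

Total gain g = 0.543 − 0.0694 − 0.23 + 0.0337 = 0.2773.
Amplification A = 1/(1 − 0.2773) = 1.384.
ΔT = 2.55 × 1.384 = 3.53 °C.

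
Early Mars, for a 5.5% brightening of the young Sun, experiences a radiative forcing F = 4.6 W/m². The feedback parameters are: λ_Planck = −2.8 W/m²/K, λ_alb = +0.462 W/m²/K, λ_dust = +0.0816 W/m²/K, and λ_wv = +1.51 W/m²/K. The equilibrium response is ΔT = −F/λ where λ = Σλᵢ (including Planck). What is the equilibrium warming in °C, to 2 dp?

Net feedback parameter λ = (−2.8) + (+0.462) + (+0.0816) + (+1.51) = -0.7464 W/m²/K.
ΔT = −F/λ = −4.6/(-0.7464) = 6.16 °C.

6.16 °C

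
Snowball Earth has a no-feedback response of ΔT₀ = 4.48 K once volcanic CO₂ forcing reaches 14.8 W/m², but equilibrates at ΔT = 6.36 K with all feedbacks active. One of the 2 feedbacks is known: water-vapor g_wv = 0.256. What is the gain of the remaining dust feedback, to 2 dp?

Amplification A = ΔT/ΔT₀ = 6.36/4.48 = 1.42.
Total gain g = 1 − 1/A = 1 − 1/1.42 = 0.2958.
The known gain is 0.256.
g_dust = 0.2958 − 0.256 = 0.04.

0.04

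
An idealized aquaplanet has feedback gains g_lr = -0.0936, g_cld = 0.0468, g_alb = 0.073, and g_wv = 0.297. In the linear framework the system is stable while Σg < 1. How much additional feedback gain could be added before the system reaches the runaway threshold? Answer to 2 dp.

Current total gain = -0.0936 + 0.0468 + 0.073 + 0.297 = 0.3232.
Margin to runaway = 1 − 0.3232 = 0.68.

0.68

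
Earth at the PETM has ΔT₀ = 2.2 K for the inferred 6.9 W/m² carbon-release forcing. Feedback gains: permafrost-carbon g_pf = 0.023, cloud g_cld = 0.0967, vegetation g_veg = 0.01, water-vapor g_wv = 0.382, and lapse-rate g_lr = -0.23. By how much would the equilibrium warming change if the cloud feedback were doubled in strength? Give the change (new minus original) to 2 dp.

Original: g = 0.2817, ΔT = 2.2/(1−0.2817) = 3.0628 K.
With doubled cloud: g' = 0.3784, ΔT' = 2.2/(1−0.3784) = 3.5393 K.
Change = 3.5393 − 3.0628 = 0.48 K.

0.48 K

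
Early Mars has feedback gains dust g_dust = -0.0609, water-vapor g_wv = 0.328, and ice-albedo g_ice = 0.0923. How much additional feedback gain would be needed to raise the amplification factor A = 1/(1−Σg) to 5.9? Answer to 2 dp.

Current total gain = 0.3594.
Target gain for A = 5.9: g* = 1 − 1/5.9 = 0.8305.
Additional gain needed = 0.8305 − 0.3594 = 0.47.

0.47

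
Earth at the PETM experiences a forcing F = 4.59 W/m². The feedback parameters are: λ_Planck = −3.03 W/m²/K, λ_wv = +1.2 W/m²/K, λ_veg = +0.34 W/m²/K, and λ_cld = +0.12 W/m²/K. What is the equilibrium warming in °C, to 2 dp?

Net feedback parameter λ = (−3.03) + (+1.2) + (+0.34) + (+0.12) = -1.37 W/m²/K.
ΔT = −F/λ = −4.59/(-1.37) = 3.35 °C.

3.35 °C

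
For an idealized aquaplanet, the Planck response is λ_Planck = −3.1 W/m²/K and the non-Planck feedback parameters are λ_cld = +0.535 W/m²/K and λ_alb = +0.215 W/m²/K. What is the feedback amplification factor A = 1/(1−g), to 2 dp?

Convert to gains: g_cld = 0.535/3.1 = 0.1726; g_alb = 0.215/3.1 = 0.06935.
Total gain g = 0.24195.
A = 1/(1 − 0.24195) = 1.32.

1.32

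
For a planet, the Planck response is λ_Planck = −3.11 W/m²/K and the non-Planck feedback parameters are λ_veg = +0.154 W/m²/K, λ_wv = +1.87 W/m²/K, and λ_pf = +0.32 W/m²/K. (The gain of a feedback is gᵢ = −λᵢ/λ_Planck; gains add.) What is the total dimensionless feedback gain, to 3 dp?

Convert to gains: g_veg = 0.154/3.11 = 0.04952; g_wv = 1.87/3.11 = 0.6013; g_pf = 0.32/3.11 = 0.1029.
Total gain g = 0.75372.

0.754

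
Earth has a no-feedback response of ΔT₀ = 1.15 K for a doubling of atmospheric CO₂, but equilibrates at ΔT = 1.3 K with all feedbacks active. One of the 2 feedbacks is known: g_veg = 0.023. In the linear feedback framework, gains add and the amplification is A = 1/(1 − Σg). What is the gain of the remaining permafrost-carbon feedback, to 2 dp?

0.09

Amplification A = ΔT/ΔT₀ = 1.3/1.15 = 1.13.
Total gain g = 1 − 1/A = 1 − 1/1.13 = 0.115.
The known gain is 0.023.
g_pf = 0.115 − 0.023 = 0.09.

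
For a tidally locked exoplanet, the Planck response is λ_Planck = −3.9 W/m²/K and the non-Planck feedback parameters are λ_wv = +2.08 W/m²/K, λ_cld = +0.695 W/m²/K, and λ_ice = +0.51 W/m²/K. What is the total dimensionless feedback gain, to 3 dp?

Convert to gains: g_wv = 2.08/3.9 = 0.5333; g_cld = 0.695/3.9 = 0.1782; g_ice = 0.51/3.9 = 0.1308.
Total gain g = 0.8423.

0.842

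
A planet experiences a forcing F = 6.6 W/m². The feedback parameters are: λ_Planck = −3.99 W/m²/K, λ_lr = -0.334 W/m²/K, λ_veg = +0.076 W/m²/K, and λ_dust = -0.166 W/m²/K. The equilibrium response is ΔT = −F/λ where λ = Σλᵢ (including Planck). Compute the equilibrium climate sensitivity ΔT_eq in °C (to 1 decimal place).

Net feedback parameter λ = (−3.99) + (-0.334) + (+0.076) + (-0.166) = -4.414 W/m²/K.
ΔT = −F/λ = −6.6/(-4.414) = 1.5 °C.

1.5 °C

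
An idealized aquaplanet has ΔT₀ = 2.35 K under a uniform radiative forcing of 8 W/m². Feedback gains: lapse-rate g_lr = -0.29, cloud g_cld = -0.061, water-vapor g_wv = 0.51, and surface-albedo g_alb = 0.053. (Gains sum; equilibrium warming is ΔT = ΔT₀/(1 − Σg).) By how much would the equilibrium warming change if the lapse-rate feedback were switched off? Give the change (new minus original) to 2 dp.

Original: g = 0.212, ΔT = 2.35/(1−0.212) = 2.9822 K.
Without lapse-rate: g' = 0.502, ΔT' = 2.35/(1−0.502) = 4.7189 K.
Change = 4.7189 − 2.9822 = 1.74 K.

1.74 K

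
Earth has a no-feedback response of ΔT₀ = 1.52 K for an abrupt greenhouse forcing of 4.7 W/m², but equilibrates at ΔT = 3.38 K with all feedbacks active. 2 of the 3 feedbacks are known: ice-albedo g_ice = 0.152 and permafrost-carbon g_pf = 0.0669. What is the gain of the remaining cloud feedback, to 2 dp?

0.33

Amplification A = ΔT/ΔT₀ = 3.38/1.52 = 2.224.
Total gain g = 1 − 1/A = 1 − 1/2.224 = 0.5504.
Known gains sum to 0.152 + 0.0669 = 0.2189.
g_cld = 0.5504 − 0.2189 = 0.33.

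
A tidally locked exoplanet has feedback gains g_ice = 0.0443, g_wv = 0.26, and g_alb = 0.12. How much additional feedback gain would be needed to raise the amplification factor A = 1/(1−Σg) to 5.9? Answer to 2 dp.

Current total gain = 0.4243.
Target gain for A = 5.9: g* = 1 − 1/5.9 = 0.8305.
Additional gain needed = 0.8305 − 0.4243 = 0.41.

0.41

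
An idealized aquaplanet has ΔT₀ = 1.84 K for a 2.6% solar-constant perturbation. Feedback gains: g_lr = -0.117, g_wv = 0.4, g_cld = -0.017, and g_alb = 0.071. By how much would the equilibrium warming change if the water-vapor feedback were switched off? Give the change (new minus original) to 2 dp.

Original: g = 0.337, ΔT = 1.84/(1−0.337) = 2.7753 K.
Without water-vapor: g' = -0.063, ΔT' = 1.84/(1+0.063) = 1.7310 K.
Change = 1.7310 − 2.7753 = -1.04 K.

-1.04 K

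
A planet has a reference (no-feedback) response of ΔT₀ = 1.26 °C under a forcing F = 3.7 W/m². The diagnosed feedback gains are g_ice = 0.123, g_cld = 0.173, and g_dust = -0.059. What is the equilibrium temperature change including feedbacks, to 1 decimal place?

1.7 °C

Total gain g = 0.123 + 0.173 − 0.059 = 0.237.
Amplification A = 1/(1 − 0.237) = 1.311.
ΔT = 1.26 × 1.311 = 1.7 °C.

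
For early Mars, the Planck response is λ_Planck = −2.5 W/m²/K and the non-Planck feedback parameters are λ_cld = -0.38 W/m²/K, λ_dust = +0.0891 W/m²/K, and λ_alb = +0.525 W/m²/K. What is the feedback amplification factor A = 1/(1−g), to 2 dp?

1.10

Convert to gains: g_cld = -0.38/2.5 = -0.152; g_dust = 0.0891/2.5 = 0.03564; g_alb = 0.525/2.5 = 0.21.
Total gain g = 0.09364.
A = 1/(1 − 0.09364) = 1.10.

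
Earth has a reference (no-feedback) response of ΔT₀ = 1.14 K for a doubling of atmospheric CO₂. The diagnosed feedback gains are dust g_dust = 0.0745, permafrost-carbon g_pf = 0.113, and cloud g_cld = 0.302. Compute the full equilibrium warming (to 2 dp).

Total gain g = 0.0745 + 0.113 + 0.302 = 0.4895.
Amplification A = 1/(1 − 0.4895) = 1.959.
ΔT = 1.14 × 1.959 = 2.23 K.

2.23 K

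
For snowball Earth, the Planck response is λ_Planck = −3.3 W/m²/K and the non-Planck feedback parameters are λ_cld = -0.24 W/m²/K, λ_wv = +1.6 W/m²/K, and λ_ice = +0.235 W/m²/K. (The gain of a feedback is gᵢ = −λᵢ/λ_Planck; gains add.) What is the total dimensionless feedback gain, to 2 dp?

Convert to gains: g_cld = -0.24/3.3 = -0.07273; g_wv = 1.6/3.3 = 0.4848; g_ice = 0.235/3.3 = 0.07121.
Total gain g = 0.48328.

0.48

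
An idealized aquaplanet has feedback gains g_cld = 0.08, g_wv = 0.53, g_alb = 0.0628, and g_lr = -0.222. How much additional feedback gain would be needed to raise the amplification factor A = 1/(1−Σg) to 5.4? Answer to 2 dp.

Current total gain = 0.4508.
Target gain for A = 5.4: g* = 1 − 1/5.4 = 0.8148.
Additional gain needed = 0.8148 − 0.4508 = 0.36.

0.36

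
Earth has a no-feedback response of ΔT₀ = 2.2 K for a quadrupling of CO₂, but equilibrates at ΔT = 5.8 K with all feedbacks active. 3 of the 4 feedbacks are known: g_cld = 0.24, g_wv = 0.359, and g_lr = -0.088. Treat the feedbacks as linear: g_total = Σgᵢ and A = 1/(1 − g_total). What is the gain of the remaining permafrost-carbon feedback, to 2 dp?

Amplification A = ΔT/ΔT₀ = 5.8/2.2 = 2.636.
Total gain g = 1 − 1/A = 1 − 1/2.636 = 0.6206.
Known gains sum to 0.24 + 0.359 − 0.088 = 0.511.
g_pf = 0.6206 − 0.511 = 0.11.

0.11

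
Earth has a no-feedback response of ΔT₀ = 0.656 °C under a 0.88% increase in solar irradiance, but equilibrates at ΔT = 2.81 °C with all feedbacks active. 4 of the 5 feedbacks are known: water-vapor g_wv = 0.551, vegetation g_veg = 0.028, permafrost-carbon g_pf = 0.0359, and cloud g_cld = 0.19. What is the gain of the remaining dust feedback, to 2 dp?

Amplification A = ΔT/ΔT₀ = 2.81/0.656 = 4.284.
Total gain g = 1 − 1/A = 1 − 1/4.284 = 0.7666.
Known gains sum to 0.551 + 0.028 + 0.0359 + 0.19 = 0.8049.
g_dust = 0.7666 − 0.8049 = -0.04.

-0.04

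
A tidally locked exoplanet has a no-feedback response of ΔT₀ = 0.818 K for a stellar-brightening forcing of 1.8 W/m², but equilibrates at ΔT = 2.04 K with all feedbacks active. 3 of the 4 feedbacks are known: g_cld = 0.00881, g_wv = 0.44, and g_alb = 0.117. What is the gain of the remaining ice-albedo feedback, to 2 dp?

Amplification A = ΔT/ΔT₀ = 2.04/0.818 = 2.494.
Total gain g = 1 − 1/A = 1 − 1/2.494 = 0.599.
Known gains sum to 0.00881 + 0.44 + 0.117 = 0.56581.
g_ice = 0.599 − 0.56581 = 0.03.

0.03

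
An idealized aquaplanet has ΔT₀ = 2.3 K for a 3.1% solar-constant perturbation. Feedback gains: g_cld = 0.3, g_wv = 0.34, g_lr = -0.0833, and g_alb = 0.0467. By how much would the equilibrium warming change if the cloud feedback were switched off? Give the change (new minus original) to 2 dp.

Original: g = 0.6034, ΔT = 2.3/(1−0.6034) = 5.7993 K.
Without cloud: g' = 0.3034, ΔT' = 2.3/(1−0.3034) = 3.3018 K.
Change = 3.3018 − 5.7993 = -2.50 K.

-2.50 K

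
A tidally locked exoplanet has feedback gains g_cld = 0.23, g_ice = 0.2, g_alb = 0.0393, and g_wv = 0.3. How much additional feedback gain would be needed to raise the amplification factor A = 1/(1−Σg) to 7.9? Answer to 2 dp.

Current total gain = 0.7693.
Target gain for A = 7.9: g* = 1 − 1/7.9 = 0.8734.
Additional gain needed = 0.8734 − 0.7693 = 0.10.

0.10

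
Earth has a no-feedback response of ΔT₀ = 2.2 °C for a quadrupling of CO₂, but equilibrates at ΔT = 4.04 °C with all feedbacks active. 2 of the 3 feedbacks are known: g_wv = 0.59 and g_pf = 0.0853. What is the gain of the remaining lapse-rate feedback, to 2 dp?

-0.22

Amplification A = ΔT/ΔT₀ = 4.04/2.2 = 1.836.
Total gain g = 1 − 1/A = 1 − 1/1.836 = 0.4553.
Known gains sum to 0.59 + 0.0853 = 0.6753.
g_lr = 0.4553 − 0.6753 = -0.22.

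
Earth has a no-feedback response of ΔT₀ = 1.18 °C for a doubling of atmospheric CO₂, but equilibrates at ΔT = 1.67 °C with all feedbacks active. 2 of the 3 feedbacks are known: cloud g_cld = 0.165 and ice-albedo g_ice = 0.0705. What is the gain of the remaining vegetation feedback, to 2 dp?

0.06

Amplification A = ΔT/ΔT₀ = 1.67/1.18 = 1.415.
Total gain g = 1 − 1/A = 1 − 1/1.415 = 0.2933.
Known gains sum to 0.165 + 0.0705 = 0.2355.
g_veg = 0.2933 − 0.2355 = 0.06.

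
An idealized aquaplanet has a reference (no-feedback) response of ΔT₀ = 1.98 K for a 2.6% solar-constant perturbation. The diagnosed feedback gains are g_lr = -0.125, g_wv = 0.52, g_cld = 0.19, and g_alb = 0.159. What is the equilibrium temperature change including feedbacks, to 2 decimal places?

7.73 K

Total gain g = -0.125 + 0.52 + 0.19 + 0.159 = 0.744.
Amplification A = 1/(1 − 0.744) = 3.906.
ΔT = 1.98 × 3.906 = 7.73 K.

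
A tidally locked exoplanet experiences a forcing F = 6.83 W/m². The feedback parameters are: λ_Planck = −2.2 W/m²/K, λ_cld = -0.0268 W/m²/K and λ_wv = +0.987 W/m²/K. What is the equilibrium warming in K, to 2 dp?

5.51 K

Net feedback parameter λ = (−2.2) + (-0.0268) + (+0.987) = -1.2398 W/m²/K.
ΔT = −F/λ = −6.83/(-1.2398) = 5.51 K.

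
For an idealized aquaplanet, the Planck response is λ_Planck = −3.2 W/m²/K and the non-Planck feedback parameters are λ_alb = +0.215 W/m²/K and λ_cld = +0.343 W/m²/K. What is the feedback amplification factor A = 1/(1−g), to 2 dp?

1.21

Convert to gains: g_alb = 0.215/3.2 = 0.06719; g_cld = 0.343/3.2 = 0.1072.
Total gain g = 0.17439.
A = 1/(1 − 0.17439) = 1.21.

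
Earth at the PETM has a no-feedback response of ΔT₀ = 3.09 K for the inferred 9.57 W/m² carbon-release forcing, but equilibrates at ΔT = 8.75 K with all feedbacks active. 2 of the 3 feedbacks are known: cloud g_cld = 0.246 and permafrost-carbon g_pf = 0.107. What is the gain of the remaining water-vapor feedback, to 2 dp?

Amplification A = ΔT/ΔT₀ = 8.75/3.09 = 2.832.
Total gain g = 1 − 1/A = 1 − 1/2.832 = 0.6469.
Known gains sum to 0.246 + 0.107 = 0.353.
g_wv = 0.6469 − 0.353 = 0.29.

0.29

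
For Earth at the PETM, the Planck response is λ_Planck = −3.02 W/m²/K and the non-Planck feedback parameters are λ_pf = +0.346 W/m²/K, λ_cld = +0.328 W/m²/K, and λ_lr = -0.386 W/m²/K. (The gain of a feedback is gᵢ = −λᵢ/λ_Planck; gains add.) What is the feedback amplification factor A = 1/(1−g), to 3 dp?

Convert to gains: g_pf = 0.346/3.02 = 0.1146; g_cld = 0.328/3.02 = 0.1086; g_lr = -0.386/3.02 = -0.1278.
Total gain g = 0.0954.
A = 1/(1 − 0.0954) = 1.105.

1.105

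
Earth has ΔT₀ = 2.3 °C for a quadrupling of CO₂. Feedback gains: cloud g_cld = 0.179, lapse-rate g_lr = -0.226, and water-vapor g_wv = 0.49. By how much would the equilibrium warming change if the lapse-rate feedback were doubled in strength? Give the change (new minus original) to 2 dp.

-1.19 °C

Original: g = 0.443, ΔT = 2.3/(1−0.443) = 4.1293 °C.
With doubled lapse-rate: g' = 0.217, ΔT' = 2.3/(1−0.217) = 2.9374 °C.
Change = 2.9374 − 4.1293 = -1.19 °C.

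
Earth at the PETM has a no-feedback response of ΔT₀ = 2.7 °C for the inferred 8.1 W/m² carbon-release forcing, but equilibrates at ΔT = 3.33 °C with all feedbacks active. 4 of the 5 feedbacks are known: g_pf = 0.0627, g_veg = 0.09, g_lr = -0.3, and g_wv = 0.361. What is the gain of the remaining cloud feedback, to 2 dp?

Amplification A = ΔT/ΔT₀ = 3.33/2.7 = 1.233.
Total gain g = 1 − 1/A = 1 − 1/1.233 = 0.189.
Known gains sum to 0.0627 + 0.09 − 0.3 + 0.361 = 0.2137.
g_cld = 0.189 − 0.2137 = -0.02.

-0.02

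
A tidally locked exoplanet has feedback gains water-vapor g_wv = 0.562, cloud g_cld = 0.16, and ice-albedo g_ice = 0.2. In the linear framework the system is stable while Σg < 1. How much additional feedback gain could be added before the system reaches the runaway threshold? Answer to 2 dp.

Current total gain = 0.562 + 0.16 + 0.2 = 0.922.
Margin to runaway = 1 − 0.922 = 0.08.

0.08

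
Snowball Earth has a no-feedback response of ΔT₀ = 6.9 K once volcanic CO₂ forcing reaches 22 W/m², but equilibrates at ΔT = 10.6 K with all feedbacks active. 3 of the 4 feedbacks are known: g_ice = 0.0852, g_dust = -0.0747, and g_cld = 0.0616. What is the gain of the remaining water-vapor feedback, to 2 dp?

0.28

Amplification A = ΔT/ΔT₀ = 10.6/6.9 = 1.536.
Total gain g = 1 − 1/A = 1 − 1/1.536 = 0.349.
Known gains sum to 0.0852 − 0.0747 + 0.0616 = 0.0721.
g_wv = 0.349 − 0.0721 = 0.28.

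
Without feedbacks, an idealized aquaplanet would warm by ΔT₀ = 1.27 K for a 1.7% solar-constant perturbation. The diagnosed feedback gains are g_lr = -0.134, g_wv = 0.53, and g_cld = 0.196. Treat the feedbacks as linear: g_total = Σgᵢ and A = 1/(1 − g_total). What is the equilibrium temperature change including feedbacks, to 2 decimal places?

3.11 K

Total gain g = -0.134 + 0.53 + 0.196 = 0.592.
Amplification A = 1/(1 − 0.592) = 2.451.
ΔT = 1.27 × 2.451 = 3.11 K.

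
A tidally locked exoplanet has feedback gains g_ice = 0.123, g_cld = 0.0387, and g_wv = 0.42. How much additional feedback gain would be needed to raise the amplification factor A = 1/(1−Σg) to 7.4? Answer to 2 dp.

0.28

Current total gain = 0.5817.
Target gain for A = 7.4: g* = 1 − 1/7.4 = 0.8649.
Additional gain needed = 0.8649 − 0.5817 = 0.28.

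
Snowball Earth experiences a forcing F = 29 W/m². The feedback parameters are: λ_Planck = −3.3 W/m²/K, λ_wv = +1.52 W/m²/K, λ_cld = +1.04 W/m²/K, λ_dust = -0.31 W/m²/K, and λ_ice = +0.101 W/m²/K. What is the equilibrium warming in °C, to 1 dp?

30.6 °C

Net feedback parameter λ = (−3.3) + (+1.52) + (+1.04) + (-0.31) + (+0.101) = -0.949 W/m²/K.
ΔT = −F/λ = −29/(-0.949) = 30.6 °C.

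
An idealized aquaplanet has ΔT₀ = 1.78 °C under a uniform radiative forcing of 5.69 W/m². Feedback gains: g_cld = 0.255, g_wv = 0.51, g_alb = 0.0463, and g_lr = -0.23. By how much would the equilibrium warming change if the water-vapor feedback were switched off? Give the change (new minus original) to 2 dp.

Original: g = 0.5813, ΔT = 1.78/(1−0.5813) = 4.2513 °C.
Without water-vapor: g' = 0.0713, ΔT' = 1.78/(1−0.0713) = 1.9167 °C.
Change = 1.9167 − 4.2513 = -2.33 °C.

-2.33 °C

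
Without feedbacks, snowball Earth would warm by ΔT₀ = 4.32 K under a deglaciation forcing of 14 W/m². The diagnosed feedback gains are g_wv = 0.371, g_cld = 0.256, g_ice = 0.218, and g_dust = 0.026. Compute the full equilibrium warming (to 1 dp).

Total gain g = 0.371 + 0.256 + 0.218 + 0.026 = 0.871.
Amplification A = 1/(1 − 0.871) = 7.752.
ΔT = 4.32 × 7.752 = 33.5 K.

33.5 K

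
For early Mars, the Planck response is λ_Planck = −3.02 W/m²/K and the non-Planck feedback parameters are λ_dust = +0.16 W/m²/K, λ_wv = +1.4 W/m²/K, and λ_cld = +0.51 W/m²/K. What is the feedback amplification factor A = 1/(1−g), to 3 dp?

3.179

Convert to gains: g_dust = 0.16/3.02 = 0.05298; g_wv = 1.4/3.02 = 0.4636; g_cld = 0.51/3.02 = 0.1689.
Total gain g = 0.68548.
A = 1/(1 − 0.68548) = 3.179.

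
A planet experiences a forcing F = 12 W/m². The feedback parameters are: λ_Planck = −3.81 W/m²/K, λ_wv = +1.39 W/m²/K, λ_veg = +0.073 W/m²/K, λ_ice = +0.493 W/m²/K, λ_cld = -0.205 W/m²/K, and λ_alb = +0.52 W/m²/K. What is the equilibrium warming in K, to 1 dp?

7.8 K

Net feedback parameter λ = (−3.81) + (+1.39) + (+0.073) + (+0.493) + (-0.205) + (+0.52) = -1.539 W/m²/K.
ΔT = −F/λ = −12/(-1.539) = 7.8 K.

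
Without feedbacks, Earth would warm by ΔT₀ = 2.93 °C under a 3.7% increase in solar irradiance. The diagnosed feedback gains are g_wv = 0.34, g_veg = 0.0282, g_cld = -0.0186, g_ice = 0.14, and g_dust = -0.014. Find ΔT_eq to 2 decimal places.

5.59 °C

Total gain g = 0.34 + 0.0282 − 0.0186 + 0.14 − 0.014 = 0.4756.
Amplification A = 1/(1 − 0.4756) = 1.907.
ΔT = 2.93 × 1.907 = 5.59 °C.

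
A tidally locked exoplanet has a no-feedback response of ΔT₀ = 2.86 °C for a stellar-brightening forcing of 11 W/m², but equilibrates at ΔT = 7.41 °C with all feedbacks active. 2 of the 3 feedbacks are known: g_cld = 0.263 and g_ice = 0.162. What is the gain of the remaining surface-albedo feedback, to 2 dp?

0.19

Amplification A = ΔT/ΔT₀ = 7.41/2.86 = 2.591.
Total gain g = 1 − 1/A = 1 − 1/2.591 = 0.614.
Known gains sum to 0.263 + 0.162 = 0.425.
g_alb = 0.614 − 0.425 = 0.19.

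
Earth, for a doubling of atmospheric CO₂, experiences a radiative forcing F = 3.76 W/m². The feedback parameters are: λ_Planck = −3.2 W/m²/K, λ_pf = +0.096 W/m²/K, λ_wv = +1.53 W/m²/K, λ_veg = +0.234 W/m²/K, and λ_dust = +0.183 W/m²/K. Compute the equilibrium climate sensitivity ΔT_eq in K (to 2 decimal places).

3.25 K

Net feedback parameter λ = (−3.2) + (+0.096) + (+1.53) + (+0.234) + (+0.183) = -1.157 W/m²/K.
ΔT = −F/λ = −3.76/(-1.157) = 3.25 K.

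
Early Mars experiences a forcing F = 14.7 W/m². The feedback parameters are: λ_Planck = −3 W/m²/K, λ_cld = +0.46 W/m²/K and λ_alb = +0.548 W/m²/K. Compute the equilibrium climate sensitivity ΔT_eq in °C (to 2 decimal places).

7.38 °C

Net feedback parameter λ = (−3) + (+0.46) + (+0.548) = -1.992 W/m²/K.
ΔT = −F/λ = −14.7/(-1.992) = 7.38 °C.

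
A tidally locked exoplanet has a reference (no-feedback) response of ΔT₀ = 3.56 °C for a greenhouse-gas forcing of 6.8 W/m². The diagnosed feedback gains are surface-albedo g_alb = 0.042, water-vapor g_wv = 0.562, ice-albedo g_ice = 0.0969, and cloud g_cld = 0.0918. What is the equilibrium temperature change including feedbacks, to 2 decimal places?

17.17 °C

Total gain g = 0.042 + 0.562 + 0.0969 + 0.0918 = 0.7927.
Amplification A = 1/(1 − 0.7927) = 4.824.
ΔT = 3.56 × 4.824 = 17.17 °C.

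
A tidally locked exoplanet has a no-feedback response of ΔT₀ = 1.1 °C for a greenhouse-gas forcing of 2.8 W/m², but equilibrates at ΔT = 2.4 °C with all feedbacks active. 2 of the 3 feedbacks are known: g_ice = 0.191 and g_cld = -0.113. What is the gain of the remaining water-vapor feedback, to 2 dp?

0.46

Amplification A = ΔT/ΔT₀ = 2.4/1.1 = 2.182.
Total gain g = 1 − 1/A = 1 − 1/2.182 = 0.5417.
Known gains sum to 0.191 − 0.113 = 0.078.
g_wv = 0.5417 − 0.078 = 0.46.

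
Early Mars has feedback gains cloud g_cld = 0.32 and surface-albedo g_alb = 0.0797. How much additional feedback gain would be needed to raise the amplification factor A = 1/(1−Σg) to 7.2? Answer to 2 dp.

0.46

Current total gain = 0.3997.
Target gain for A = 7.2: g* = 1 − 1/7.2 = 0.8611.
Additional gain needed = 0.8611 − 0.3997 = 0.46.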